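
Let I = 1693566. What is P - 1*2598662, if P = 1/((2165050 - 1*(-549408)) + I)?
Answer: -11454964463887/4408024 ≈ -2.5987e+6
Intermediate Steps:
P = 1/4408024 (P = 1/((2165050 - 1*(-549408)) + 1693566) = 1/((2165050 + 549408) + 1693566) = 1/(2714458 + 1693566) = 1/4408024 ≈ 2.2686e-7)
P - 1*2598662 = 1/4408024 - 1*2598662 = 1/4408024 - 2598662 = -11454964463887/4408024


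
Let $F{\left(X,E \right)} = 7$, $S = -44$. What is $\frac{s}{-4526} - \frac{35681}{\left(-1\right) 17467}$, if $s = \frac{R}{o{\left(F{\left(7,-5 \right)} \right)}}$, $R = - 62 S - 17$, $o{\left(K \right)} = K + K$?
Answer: $\frac{2213537847}{1106778988} \approx 2.0$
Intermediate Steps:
$o{\left(K \right)} = 2 K$
$R = 2711$ ($R = \left(-62\right) \left(-44\right) - 17 = 2728 - 17 = 2711$)
$s = \frac{2711}{14}$ ($s = \frac{2711}{2 \cdot 7} = \frac{2711}{14} \approx 193.64$)
$\frac{s}{-4526} - \frac{35681}{\left(-1\right) 17467} = \frac{2711}{14 \left(-4526\right)} - \frac{35681}{\left(-1\right) 17467} = \frac{2711}{14} \left(- \frac{1}{4526}\right) - \frac{35681}{-17467} = - \frac{2711}{63364} - - \frac{35681}{17467} = - \frac{2711}{63364} + \frac{35681}{17467} = \frac{2213537847}{1106778988}$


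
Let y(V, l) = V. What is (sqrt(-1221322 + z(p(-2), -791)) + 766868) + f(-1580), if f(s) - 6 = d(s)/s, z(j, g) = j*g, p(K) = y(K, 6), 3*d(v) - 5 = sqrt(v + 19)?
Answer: 726996551/948 + 2*I*sqrt(304935) - I*sqrt(1561)/4740 ≈ 7.6687e+5 + 1104.4*I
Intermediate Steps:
d(v) = 5/3 + sqrt(19 + v)/3 (d(v) = 5/3 + sqrt(v + 19)/3 = 5/3 + sqrt(19 + v)/3)
p(K) = K
z(j, g) = g*j
f(s) = 6 + (5/3 + sqrt(19 + s)/3)/s
(sqrt(-1221322 + z(p(-2), -791)) + 766868) + f(-1580) = (sqrt(-1221322 - 791*(-2)) + 766868) + (1/3)*(5 + sqrt(19 - 1580) + 18*(-1580))/(-1580) = (sqrt(-1221322 + 1582) + 766868) + (1/3)*(-1/1580)*(5 + sqrt(-1561) - 28440) = (sqrt(-1219740) + 766868) + (1/3)*(-1/1580)*(5 + I*sqrt(1561) - 28440) = (2*I*sqrt(304935) + 766868) + (1/3)*(-1/1580)*(-28435 + I*sqrt(1561)) = (766868 + 2*I*sqrt(304935)) + (5687/948 - I*sqrt(1561)/4740) = 726996551/948 + 2*I*sqrt(304935) - I*sqrt(1561)/4740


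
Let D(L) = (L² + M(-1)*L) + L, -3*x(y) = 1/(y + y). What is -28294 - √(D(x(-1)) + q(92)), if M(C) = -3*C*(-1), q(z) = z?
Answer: -28294 - √3301/6 ≈ -28304.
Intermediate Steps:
x(y) = -1/(6*y) (x(y) = -1/(3*(y + y)) = -1/(2*y)/3 = -1/(6*y))
M(C) = 3*C
D(L) = L² - 2*L (D(L) = (L² + (3*(-1))*L) + L = (L² - 3*L) + L = L² - 2*L)
-28294 - √(D(x(-1)) + q(92)) = -28294 - √((-⅙/(-1))*(-2 - ⅙/(-1)) + 92) = -28294 - √((-⅙*(-1))*(-2 - ⅙*(-1)) + 92) = -28294 - √((-2 + ⅙)/6 + 92) = -28294 - √((⅙)*(-11/6) + 92) = -28294 - √(-11/36 + 92) = -28294 - √(3301/36) = -28294 - √3301/6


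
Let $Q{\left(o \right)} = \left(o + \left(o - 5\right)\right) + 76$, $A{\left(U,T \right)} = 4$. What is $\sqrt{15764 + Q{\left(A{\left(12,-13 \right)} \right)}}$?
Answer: $\sqrt{15843} \approx 125.87$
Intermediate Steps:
$Q{\left(o \right)} = 71 + 2 o$ ($Q{\left(o \right)} = \left(o + \left(o - 5\right)\right) + 76 = \left(o + \left(-5 + o\right)\right) + 76 = \left(-5 + 2 o\right) + 76 = 71 + 2 o$)
$\sqrt{15764 + Q{\left(A{\left(12,-13 \right)} \right)}} = \sqrt{15764 + \left(71 + 2 \cdot 4\right)} = \sqrt{15764 + \left(71 + 8\right)} = \sqrt{15764 + 79} = \sqrt{15843}$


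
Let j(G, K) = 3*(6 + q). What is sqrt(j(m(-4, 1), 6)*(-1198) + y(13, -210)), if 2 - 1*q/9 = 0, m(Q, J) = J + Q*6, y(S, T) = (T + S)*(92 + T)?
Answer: I*sqrt(63010) ≈ 251.02*I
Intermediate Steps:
y(S, T) = (92 + T)*(S + T) (y(S, T) = (S + T)*(92 + T) = (92 + T)*(S + T))
m(Q, J) = J + 6*Q
q = 18 (q = 18 - 9*0 = 18 + 0 = 18)
j(G, K) = 72 (j(G, K) = 3*(6 + 18) = 3*24 = 72)
sqrt(j(m(-4, 1), 6)*(-1198) + y(13, -210)) = sqrt(72*(-1198) + ((-210)**2 + 92*13 + 92*(-210) + 13*(-210))) = sqrt(-86256 + (44100 + 1196 - 19320 - 2730)) = sqrt(-86256 + 23246) = sqrt(-63010) = I*sqrt(63010)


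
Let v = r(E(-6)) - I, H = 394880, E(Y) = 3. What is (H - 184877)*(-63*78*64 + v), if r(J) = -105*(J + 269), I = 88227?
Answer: -90570723849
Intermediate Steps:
r(J) = -28245 - 105*J (r(J) = -105*(269 + J) = -28245 - 105*J)
v = -116787 (v = (-28245 - 105*3) - 1*88227 = (-28245 - 315) - 88227 = -28560 - 88227 = -116787)
(H - 184877)*(-63*78*64 + v) = (394880 - 184877)*(-63*78*64 - 116787) = 210003*(-4914*64 - 116787) = 210003*(-314496 - 116787) = 210003*(-431283) = -90570723849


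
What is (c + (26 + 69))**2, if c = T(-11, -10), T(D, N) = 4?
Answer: 9801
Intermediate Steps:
c = 4
(c + (26 + 69))**2 = (4 + (26 + 69))**2 = (4 + 95)**2 = 99**2 = 9801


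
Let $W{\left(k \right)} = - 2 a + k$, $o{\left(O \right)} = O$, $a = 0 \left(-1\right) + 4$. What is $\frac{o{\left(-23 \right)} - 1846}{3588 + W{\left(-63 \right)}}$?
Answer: $- \frac{1869}{3517} \approx -0.53142$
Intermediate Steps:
$a = 4$ ($a = 0 + 4 = 4$)
$W{\left(k \right)} = -8 + k$ ($W{\left(k \right)} = \left(-2\right) 4 + k = -8 + k$)
$\frac{o{\left(-23 \right)} - 1846}{3588 + W{\left(-63 \right)}} = \frac{-23 - 1846}{3588 - 71} = - \frac{1869}{3588 - 71} = - \frac{1869}{3517}$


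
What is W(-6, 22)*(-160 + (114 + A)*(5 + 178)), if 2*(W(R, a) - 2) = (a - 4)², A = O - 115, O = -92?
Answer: -2817356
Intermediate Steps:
A = -207 (A = -92 - 115 = -207)
W(R, a) = 2 + (-4 + a)²/2 (W(R, a) = 2 + (a - 4)²/2 = 2 + (-4 + a)²/2)
W(-6, 22)*(-160 + (114 + A)*(5 + 178)) = (2 + (-4 + 22)²/2)*(-160 + (114 - 207)*(5 + 178)) = (2 + (½)*18²)*(-160 - 93*183) = (2 + (½)*324)*(-160 - 17019) = (2 + 162)*(-17179) = 164*(-17179) = -2817356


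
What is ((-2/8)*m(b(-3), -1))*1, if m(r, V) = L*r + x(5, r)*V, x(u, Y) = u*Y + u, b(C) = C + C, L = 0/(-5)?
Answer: -25/4 ≈ -6.2500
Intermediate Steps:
L = 0 (L = 0*(-1/5) = 0)
b(C) = 2*C
x(u, Y) = u + Y*u (x(u, Y) = Y*u + u = u + Y*u)
m(r, V) = V*(5 + 5*r) (m(r, V) = 0*r + (5*(1 + r))*V = 0 + (5 + 5*r)*V = 0 + V*(5 + 5*r) = V*(5 + 5*r))
((-2/8)*m(b(-3), -1))*1 = ((-2/8)*(5*(-1)*(1 + 2*(-3))))*1 = ((-2*1/8)*(5*(-1)*(1 - 6)))*1 = -5*(-1)*(-5)/4*1 = -1/4*25*1 = -25/4*1 = -25/4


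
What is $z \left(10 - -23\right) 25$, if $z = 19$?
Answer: $15675$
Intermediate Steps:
$z \left(10 - -23\right) 25 = 19 \left(10 - -23\right) 25 = 19 \left(10 + 23\right) 25 = 19 \cdot 33 \cdot 25 = 627 \cdot 25 = 15675$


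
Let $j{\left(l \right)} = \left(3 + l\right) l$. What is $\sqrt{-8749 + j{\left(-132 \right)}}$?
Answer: $\sqrt{8279} \approx 90.989$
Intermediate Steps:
$j{\left(l \right)} = l \left(3 + l\right)$
$\sqrt{-8749 + j{\left(-132 \right)}} = \sqrt{-8749 - 132 \left(3 - 132\right)} = \sqrt{-8749 - -17028} = \sqrt{-8749 + 17028} = \sqrt{8279}$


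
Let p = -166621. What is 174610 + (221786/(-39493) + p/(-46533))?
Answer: 320881905740305/1837727769 ≈ 1.7461e+5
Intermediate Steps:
174610 + (221786/(-39493) + p/(-46533)) = 174610 + (221786/(-39493) - 166621/(-46533)) = 174610 + (221786*(-1/39493) - 166621*(-1/46533)) = 174610 + (-221786/39493 + 166621/46533) = 174610 - 3740004785/1837727769 = 320881905740305/1837727769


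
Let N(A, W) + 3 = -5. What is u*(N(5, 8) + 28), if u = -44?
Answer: -880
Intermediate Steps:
N(A, W) = -8 (N(A, W) = -3 - 5 = -8)
u*(N(5, 8) + 28) = -44*(-8 + 28) = -44*20 = -880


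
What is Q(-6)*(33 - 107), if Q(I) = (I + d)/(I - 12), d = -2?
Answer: -296/9 ≈ -32.889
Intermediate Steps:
Q(I) = (-2 + I)/(-12 + I) (Q(I) = (I - 2)/(I - 12) = (-2 + I)/(-12 + I))
Q(-6)*(33 - 107) = ((-2 - 6)/(-12 - 6))*(33 - 107) = (-8/(-18))*(-74) = -1/18*(-8)*(-74) = (4/9)*(-74) = -296/9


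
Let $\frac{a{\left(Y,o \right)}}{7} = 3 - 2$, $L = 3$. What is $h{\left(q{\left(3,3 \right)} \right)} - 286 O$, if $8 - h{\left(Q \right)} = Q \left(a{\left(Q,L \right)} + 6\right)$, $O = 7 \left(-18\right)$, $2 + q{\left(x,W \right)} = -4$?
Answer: $36122$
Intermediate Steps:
$q{\left(x,W \right)} = -6$ ($q{\left(x,W \right)} = -2 - 4 = -6$)
$a{\left(Y,o \right)} = 7$ ($a{\left(Y,o \right)} = 7 \left(3 - 2\right) = 7 \cdot 1 = 7$)
$O = -126$
$h{\left(Q \right)} = 8 - 13 Q$ ($h{\left(Q \right)} = 8 - Q \left(7 + 6\right) = 8 - Q 13 = 8 - 13 Q$)
$h{\left(q{\left(3,3 \right)} \right)} - 286 O = \left(8 - -78\right) - -36036 = \left(8 + 78\right) + 36036 = 86 + 36036 = 36122$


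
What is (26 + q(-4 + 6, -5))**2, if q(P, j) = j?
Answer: 441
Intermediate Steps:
(26 + q(-4 + 6, -5))**2 = (26 - 5)**2 = 21**2 = 441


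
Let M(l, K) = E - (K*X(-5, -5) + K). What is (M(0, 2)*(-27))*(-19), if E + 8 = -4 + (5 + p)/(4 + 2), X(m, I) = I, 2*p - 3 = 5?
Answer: -2565/2 ≈ -1282.5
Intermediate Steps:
p = 4 (p = 3/2 + (½)*5 = 3/2 + 5/2 = 4)
E = -21/2 (E = -8 + (-4 + (5 + 4)/(4 + 2)) = -8 + (-4 + 9/6) = -8 + (-4 + 9*(⅙)) = -8 + (-4 + 3/2) = -8 - 5/2 = -21/2 ≈ -10.500)
M(l, K) = -21/2 + 4*K (M(l, K) = -21/2 - (K*(-5) + K) = -21/2 - (-5*K + K) = -21/2 - (-4)*K = -21/2 + 4*K)
(M(0, 2)*(-27))*(-19) = ((-21/2 + 4*2)*(-27))*(-19) = ((-21/2 + 8)*(-27))*(-19) = -5/2*(-27)*(-19) = (135/2)*(-19) = -2565/2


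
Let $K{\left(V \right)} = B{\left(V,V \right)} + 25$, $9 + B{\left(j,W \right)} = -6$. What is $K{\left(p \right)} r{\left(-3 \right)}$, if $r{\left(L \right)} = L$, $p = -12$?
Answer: $-30$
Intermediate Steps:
$B{\left(j,W \right)} = -15$ ($B{\left(j,W \right)} = -9 - 6 = -15$)
$K{\left(V \right)} = 10$ ($K{\left(V \right)} = -15 + 25 = 10$)
$K{\left(p \right)} r{\left(-3 \right)} = 10 \left(-3\right) = -30$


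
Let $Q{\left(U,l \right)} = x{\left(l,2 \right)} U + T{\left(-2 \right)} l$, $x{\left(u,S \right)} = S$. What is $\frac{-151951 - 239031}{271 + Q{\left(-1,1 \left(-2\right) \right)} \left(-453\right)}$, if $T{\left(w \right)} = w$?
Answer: $\frac{390982}{635} \approx 615.72$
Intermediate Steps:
$Q{\left(U,l \right)} = - 2 l + 2 U$ ($Q{\left(U,l \right)} = 2 U - 2 l = - 2 l + 2 U$)
$\frac{-151951 - 239031}{271 + Q{\left(-1,1 \left(-2\right) \right)} \left(-453\right)} = \frac{-151951 - 239031}{271 + \left(- 2 \cdot 1 \left(-2\right) + 2 \left(-1\right)\right) \left(-453\right)} = \frac{-151951 - 239031}{271 + \left(\left(-2\right) \left(-2\right) - 2\right) \left(-453\right)} = - \frac{390982}{271 + \left(4 - 2\right) \left(-453\right)} = - \frac{390982}{271 + 2 \left(-453\right)} = - \frac{390982}{271 - 906} = - \frac{390982}{-635} = \left(-390982\right) \left(- \frac{1}{635}\right) = \frac{390982}{635}$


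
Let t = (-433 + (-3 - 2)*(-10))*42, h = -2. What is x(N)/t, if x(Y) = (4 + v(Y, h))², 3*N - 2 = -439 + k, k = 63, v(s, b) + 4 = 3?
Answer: -3/5362 ≈ -0.00055949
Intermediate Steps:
v(s, b) = -1 (v(s, b) = -4 + 3 = -1)
t = -16086 (t = (-433 - 5*(-10))*42 = (-433 + 50)*42 = -383*42 = -16086)
N = -374/3 (N = ⅔ + (-439 + 63)/3 = ⅔ + (⅓)*(-376) = ⅔ - 376/3 = -374/3 ≈ -124.67)
x(Y) = 9 (x(Y) = (4 - 1)² = 3² = 9)
x(N)/t = 9/(-16086) = 9*(-1/16086) = -3/5362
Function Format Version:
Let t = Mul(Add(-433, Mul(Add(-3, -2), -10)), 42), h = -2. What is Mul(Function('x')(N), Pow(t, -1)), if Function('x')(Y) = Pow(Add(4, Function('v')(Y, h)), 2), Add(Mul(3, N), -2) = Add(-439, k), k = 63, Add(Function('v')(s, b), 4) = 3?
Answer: Rational(-3, 5362) ≈ -0.00055949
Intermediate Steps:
Function('v')(s, b) = -1 (Function('v')(s, b) = Add(-4, 3) = -1)
t = -16086 (t = Mul(Add(-433, Mul(-5, -10)), 42) = Mul(Add(-433, 50), 42) = Mul(-383, 42) = -16086)
N = Rational(-374, 3) (N = Add(Rational(2, 3), Mul(Rational(1, 3), Add(-439, 63))) = Add(Rational(2, 3), Mul(Rational(1, 3), -376)) = Add(Rational(2, 3), Rational(-376, 3)) = Rational(-374, 3) ≈ -124.67)
Function('x')(Y) = 9 (Function('x')(Y) = Pow(Add(4, -1), 2) = Pow(3, 2) = 9)
Mul(Function('x')(N), Pow(t, -1)) = Mul(9, Pow(-16086, -1)) = Mul(9, Rational(-1, 16086)) = Rational(-3, 5362)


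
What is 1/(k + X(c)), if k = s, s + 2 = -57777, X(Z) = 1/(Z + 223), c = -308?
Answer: -85/4911216 ≈ -1.7307e-5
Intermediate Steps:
X(Z) = 1/(223 + Z)
s = -57779 (s = -2 - 57777 = -57779)
k = -57779
1/(k + X(c)) = 1/(-57779 + 1/(223 - 308)) = 1/(-57779 + 1/(-85)) = 1/(-57779 - 1/85) = 1/(-4911216/85) = -85/4911216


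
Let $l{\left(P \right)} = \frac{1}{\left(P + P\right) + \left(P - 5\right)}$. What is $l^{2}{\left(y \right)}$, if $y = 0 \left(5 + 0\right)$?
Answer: $\frac{1}{25} \approx 0.04$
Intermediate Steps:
$y = 0$ ($y = 0 \cdot 5 = 0$)
$l{\left(P \right)} = \frac{1}{-5 + 3 P}$ ($l{\left(P \right)} = \frac{1}{2 P + \left(-5 + P\right)} = \frac{1}{-5 + 3 P}$)
$l^{2}{\left(y \right)} = \left(\frac{1}{-5 + 3 \cdot 0}\right)^{2} = \left(\frac{1}{-5 + 0}\right)^{2} = \left(\frac{1}{-5}\right)^{2} = \left(- \frac{1}{5}\right)^{2} = \frac{1}{25}$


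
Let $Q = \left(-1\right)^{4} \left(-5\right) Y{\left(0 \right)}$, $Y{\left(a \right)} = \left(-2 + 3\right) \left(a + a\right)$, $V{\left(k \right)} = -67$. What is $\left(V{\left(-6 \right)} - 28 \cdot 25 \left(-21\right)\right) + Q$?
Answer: $14633$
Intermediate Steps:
$Y{\left(a \right)} = 2 a$ ($Y{\left(a \right)} = 1 \cdot 2 a = 2 a$)
$Q = 0$ ($Q = \left(-1\right)^{4} \left(-5\right) 2 \cdot 0 = 1 \left(-5\right) 0 = \left(-5\right) 0 = 0$)
$\left(V{\left(-6 \right)} - 28 \cdot 25 \left(-21\right)\right) + Q = \left(-67 - 28 \cdot 25 \left(-21\right)\right) + 0 = \left(-67 - 700 \left(-21\right)\right) + 0 = \left(-67 - -14700\right) + 0 = \left(-67 + 14700\right) + 0 = 14633 + 0 = 14633$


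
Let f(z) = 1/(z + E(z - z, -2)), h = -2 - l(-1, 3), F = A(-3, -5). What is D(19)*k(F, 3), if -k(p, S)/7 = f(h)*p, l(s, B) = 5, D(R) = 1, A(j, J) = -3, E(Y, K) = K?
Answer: -7/3 ≈ -2.3333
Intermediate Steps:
F = -3
h = -7 (h = -2 - 1*5 = -2 - 5 = -7)
f(z) = 1/(-2 + z) (f(z) = 1/(z - 2) = 1/(-2 + z))
k(p, S) = 7*p/9 (k(p, S) = -7*p/(-2 - 7) = -7*p/(-9) = -(-7)*p/9 = 7*p/9)
D(19)*k(F, 3) = 1*((7/9)*(-3)) = 1*(-7/3) = -7/3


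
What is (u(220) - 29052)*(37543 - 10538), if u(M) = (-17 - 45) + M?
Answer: -780282470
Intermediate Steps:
u(M) = -62 + M
(u(220) - 29052)*(37543 - 10538) = ((-62 + 220) - 29052)*(37543 - 10538) = (158 - 29052)*27005 = -28894*27005 = -780282470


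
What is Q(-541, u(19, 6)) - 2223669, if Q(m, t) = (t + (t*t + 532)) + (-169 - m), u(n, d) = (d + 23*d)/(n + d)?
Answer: -1389203789/625 ≈ -2.2227e+6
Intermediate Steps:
u(n, d) = 24*d/(d + n) (u(n, d) = (24*d)/(d + n) = 24*d/(d + n))
Q(m, t) = 363 + t + t² - m (Q(m, t) = (t + (t² + 532)) + (-169 - m) = (t + (532 + t²)) + (-169 - m) = (532 + t + t²) + (-169 - m) = 363 + t + t² - m)
Q(-541, u(19, 6)) - 2223669 = (363 + 24*6/(6 + 19) + (24*6/(6 + 19))² - 1*(-541)) - 2223669 = (363 + 24*6/25 + (24*6/25)² + 541) - 2223669 = (363 + 24*6*(1/25) + (24*6*(1/25))² + 541) - 2223669 = (363 + 144/25 + (144/25)² + 541) - 2223669 = (363 + 144/25 + 20736/625 + 541) - 2223669 = 589336/625 - 2223669 = -1389203789/625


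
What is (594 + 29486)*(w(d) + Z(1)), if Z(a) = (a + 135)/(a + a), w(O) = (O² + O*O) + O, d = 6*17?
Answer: 631018240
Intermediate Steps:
d = 102
w(O) = O + 2*O² (w(O) = (O² + O²) + O = 2*O² + O = O + 2*O²)
Z(a) = (135 + a)/(2*a) (Z(a) = (135 + a)/((2*a)) = (135 + a)*(1/(2*a)) = (135 + a)/(2*a))
(594 + 29486)*(w(d) + Z(1)) = (594 + 29486)*(102*(1 + 2*102) + (½)*(135 + 1)/1) = 30080*(102*(1 + 204) + (½)*1*136) = 30080*(102*205 + 68) = 30080*(20910 + 68) = 30080*20978 = 631018240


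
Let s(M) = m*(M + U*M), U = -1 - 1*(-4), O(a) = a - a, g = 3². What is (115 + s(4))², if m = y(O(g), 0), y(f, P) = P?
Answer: 13225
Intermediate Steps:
g = 9
O(a) = 0
U = 3 (U = -1 + 4 = 3)
m = 0
s(M) = 0 (s(M) = 0*(M + 3*M) = 0*(4*M) = 0)
(115 + s(4))² = (115 + 0)² = 115² = 13225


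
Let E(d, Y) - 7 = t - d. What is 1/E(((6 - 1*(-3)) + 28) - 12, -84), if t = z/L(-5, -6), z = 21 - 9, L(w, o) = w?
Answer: -5/102 ≈ -0.049020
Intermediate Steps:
z = 12
t = -12/5 (t = 12/(-5) = 12*(-⅕) = -12/5 ≈ -2.4000)
E(d, Y) = 23/5 - d (E(d, Y) = 7 + (-12/5 - d) = 23/5 - d)
1/E(((6 - 1*(-3)) + 28) - 12, -84) = 1/(23/5 - (((6 - 1*(-3)) + 28) - 12)) = 1/(23/5 - (((6 + 3) + 28) - 12)) = 1/(23/5 - ((9 + 28) - 12)) = 1/(23/5 - (37 - 12)) = 1/(23/5 - 1*25) = 1/(23/5 - 25) = 1/(-102/5) = -5/102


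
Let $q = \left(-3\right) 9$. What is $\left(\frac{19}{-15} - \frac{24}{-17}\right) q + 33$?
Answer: $\frac{2472}{85} \approx 29.082$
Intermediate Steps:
$q = -27$
$\left(\frac{19}{-15} - \frac{24}{-17}\right) q + 33 = \left(\frac{19}{-15} - \frac{24}{-17}\right) \left(-27\right) + 33 = \left(19 \left(- \frac{1}{15}\right) - - \frac{24}{17}\right) \left(-27\right) + 33 = \left(- \frac{19}{15} + \frac{24}{17}\right) \left(-27\right) + 33 = \frac{37}{255} \left(-27\right) + 33 = - \frac{333}{85} + 33 = \frac{2472}{85}$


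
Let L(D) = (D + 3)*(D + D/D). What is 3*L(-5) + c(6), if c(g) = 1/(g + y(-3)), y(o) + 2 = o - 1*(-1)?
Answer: 49/2 ≈ 24.500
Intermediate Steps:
y(o) = -1 + o (y(o) = -2 + (o - 1*(-1)) = -2 + (o + 1) = -2 + (1 + o) = -1 + o)
c(g) = 1/(-4 + g) (c(g) = 1/(g + (-1 - 3)) = 1/(g - 4) = 1/(-4 + g))
L(D) = (1 + D)*(3 + D) (L(D) = (3 + D)*(D + 1) = (3 + D)*(1 + D) = (1 + D)*(3 + D))
3*L(-5) + c(6) = 3*(3 + (-5)² + 4*(-5)) + 1/(-4 + 6) = 3*(3 + 25 - 20) + 1/2 = 3*8 + ½ = 24 + ½ = 49/2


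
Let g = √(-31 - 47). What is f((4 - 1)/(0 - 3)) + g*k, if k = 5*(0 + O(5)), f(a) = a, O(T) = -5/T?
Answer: -1 - 5*I*√78 ≈ -1.0 - 44.159*I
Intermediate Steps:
g = I*√78 (g = √(-78) = I*√78 ≈ 8.8318*I)
k = -5 (k = 5*(0 - 5/5) = 5*(0 - 5*⅕) = 5*(0 - 1) = 5*(-1) = -5)
f((4 - 1)/(0 - 3)) + g*k = (4 - 1)/(0 - 3) + (I*√78)*(-5) = 3/(-3) - 5*I*√78 = 3*(-⅓) - 5*I*√78 = -1 - 5*I*√78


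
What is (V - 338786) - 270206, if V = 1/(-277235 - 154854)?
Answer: -263138744289/432089 ≈ -6.0899e+5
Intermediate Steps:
V = -1/432089 (V = 1/(-432089) = -1/432089 ≈ -2.3143e-6)
(V - 338786) - 270206 = (-1/432089 - 338786) - 270206 = -146385703955/432089 - 270206 = -263138744289/432089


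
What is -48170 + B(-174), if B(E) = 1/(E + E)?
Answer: -16763161/348 ≈ -48170.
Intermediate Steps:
B(E) = 1/(2*E)
-48170 + B(-174) = -48170 + (½)/(-174) = -48170 + (½)*(-1/174) = -48170 - 1/348 = -16763161/348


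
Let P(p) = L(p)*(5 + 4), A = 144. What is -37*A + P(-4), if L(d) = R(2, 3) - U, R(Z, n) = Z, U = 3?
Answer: -5337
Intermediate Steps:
L(d) = -1 (L(d) = 2 - 1*3 = 2 - 3 = -1)
P(p) = -9 (P(p) = -(5 + 4) = -1*9 = -9)
-37*A + P(-4) = -37*144 - 9 = -5328 - 9 = -5337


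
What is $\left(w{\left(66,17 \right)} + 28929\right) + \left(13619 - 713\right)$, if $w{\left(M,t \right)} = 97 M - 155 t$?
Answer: $45602$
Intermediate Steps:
$w{\left(M,t \right)} = - 155 t + 97 M$
$\left(w{\left(66,17 \right)} + 28929\right) + \left(13619 - 713\right) = \left(\left(\left(-155\right) 17 + 97 \cdot 66\right) + 28929\right) + \left(13619 - 713\right) = \left(\left(-2635 + 6402\right) + 28929\right) + \left(13619 - 713\right) = \left(3767 + 28929\right) + 12906 = 32696 + 12906 = 45602$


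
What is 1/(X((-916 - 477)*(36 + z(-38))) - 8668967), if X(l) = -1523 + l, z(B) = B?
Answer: -1/8667704 ≈ -1.1537e-7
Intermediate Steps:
1/(X((-916 - 477)*(36 + z(-38))) - 8668967) = 1/((-1523 + (-916 - 477)*(36 - 38)) - 8668967) = 1/((-1523 - 1393*(-2)) - 8668967) = 1/((-1523 + 2786) - 8668967) = 1/(1263 - 8668967) = 1/(-8667704) = -1/8667704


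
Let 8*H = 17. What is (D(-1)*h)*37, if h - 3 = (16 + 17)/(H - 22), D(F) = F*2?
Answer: -5254/53 ≈ -99.132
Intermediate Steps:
H = 17/8 (H = (⅛)*17 = 17/8 ≈ 2.1250)
D(F) = 2*F
h = 71/53 (h = 3 + (16 + 17)/(17/8 - 22) = 3 + 33/(-159/8) = 3 + 33*(-8/159) = 3 - 88/53 = 71/53 ≈ 1.3396)
(D(-1)*h)*37 = ((2*(-1))*(71/53))*37 = -2*71/53*37 = -142/53*37 = -5254/53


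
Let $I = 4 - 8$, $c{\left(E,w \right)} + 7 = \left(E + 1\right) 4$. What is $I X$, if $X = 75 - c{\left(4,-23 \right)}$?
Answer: $-248$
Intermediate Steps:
$c{\left(E,w \right)} = -3 + 4 E$ ($c{\left(E,w \right)} = -7 + \left(E + 1\right) 4 = -7 + \left(1 + E\right) 4 = -7 + \left(4 + 4 E\right) = -3 + 4 E$)
$I = -4$
$X = 62$ ($X = 75 - \left(-3 + 4 \cdot 4\right) = 75 - \left(-3 + 16\right) = 75 - 13 = 62$)
$I X = \left(-4\right) 62 = -248$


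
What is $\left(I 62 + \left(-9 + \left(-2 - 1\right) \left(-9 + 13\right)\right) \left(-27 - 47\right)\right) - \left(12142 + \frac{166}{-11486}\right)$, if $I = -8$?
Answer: $- \frac{63655329}{5743} \approx -11084.0$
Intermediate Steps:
$\left(I 62 + \left(-9 + \left(-2 - 1\right) \left(-9 + 13\right)\right) \left(-27 - 47\right)\right) - \left(12142 + \frac{166}{-11486}\right) = \left(\left(-8\right) 62 + \left(-9 + \left(-2 - 1\right) \left(-9 + 13\right)\right) \left(-27 - 47\right)\right) - \left(12142 + \frac{166}{-11486}\right) = \left(-496 + \left(-9 - 12\right) \left(-74\right)\right) - \frac{69731423}{5743} = \left(-496 + \left(-9 - 12\right) \left(-74\right)\right) + \left(-12142 + \frac{83}{5743}\right) = \left(-496 - -1554\right) - \frac{69731423}{5743} = \left(-496 + 1554\right) - \frac{69731423}{5743} = 1058 - \frac{69731423}{5743} = - \frac{63655329}{5743}$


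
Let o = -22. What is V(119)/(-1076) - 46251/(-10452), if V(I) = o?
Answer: 4166335/937196 ≈ 4.4455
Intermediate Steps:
V(I) = -22
V(119)/(-1076) - 46251/(-10452) = -22/(-1076) - 46251/(-10452) = -22*(-1/1076) - 46251*(-1/10452) = 11/538 + 15417/3484 = 4166335/937196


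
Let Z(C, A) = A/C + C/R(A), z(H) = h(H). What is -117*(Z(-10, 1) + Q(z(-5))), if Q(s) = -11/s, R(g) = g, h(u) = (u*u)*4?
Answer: 119457/100 ≈ 1194.6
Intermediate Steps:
h(u) = 4*u**2 (h(u) = u**2*4 = 4*u**2)
z(H) = 4*H**2
Z(C, A) = A/C + C/A
-117*(Z(-10, 1) + Q(z(-5))) = -117*((1/(-10) - 10/1) - 11/(4*(-5)**2)) = -117*((1*(-1/10) - 10*1) - 11/(4*25)) = -117*((-1/10 - 10) - 11/100) = -117*(-101/10 - 11*1/100) = -117*(-101/10 - 11/100) = -117*(-1021/100) = 119457/100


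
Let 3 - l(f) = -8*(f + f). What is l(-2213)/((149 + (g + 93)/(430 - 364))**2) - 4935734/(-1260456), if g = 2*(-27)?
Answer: 5309693538289/2275266141756 ≈ 2.3337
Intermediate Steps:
l(f) = 3 + 16*f (l(f) = 3 - (-8)*(f + f) = 3 - (-8)*2*f = 3 - (-16)*f = 3 + 16*f)
g = -54
l(-2213)/((149 + (g + 93)/(430 - 364))**2) - 4935734/(-1260456) = (3 + 16*(-2213))/((149 + (-54 + 93)/(430 - 364))**2) - 4935734/(-1260456) = (3 - 35408)/((149 + 39/66)**2) - 4935734*(-1/1260456) = -35405/(149 + 39*(1/66))**2 + 2467867/630228 = -35405/(149 + 13/22)**2 + 2467867/630228 = -35405/((3291/22)**2) + 2467867/630228 = -35405/10830681/484 + 2467867/630228 = -35405*484/10830681 + 2467867/630228 = -17136020/10830681 + 2467867/630228 = 5309693538289/2275266141756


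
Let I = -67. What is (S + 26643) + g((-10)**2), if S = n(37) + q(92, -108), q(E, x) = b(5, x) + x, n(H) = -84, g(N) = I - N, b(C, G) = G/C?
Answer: 131312/5 ≈ 26262.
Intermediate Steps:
g(N) = -67 - N
q(E, x) = 6*x/5 (q(E, x) = x/5 + x = 6*x/5)
S = -1068/5 (S = -84 + (6/5)*(-108) = -84 - 648/5 = -1068/5 ≈ -213.60)
(S + 26643) + g((-10)**2) = (-1068/5 + 26643) + (-67 - 1*(-10)**2) = 132147/5 + (-67 - 1*100) = 132147/5 + (-67 - 100) = 132147/5 - 167 = 131312/5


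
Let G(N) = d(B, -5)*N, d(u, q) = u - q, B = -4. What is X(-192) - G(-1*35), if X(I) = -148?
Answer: -113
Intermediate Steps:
G(N) = N (G(N) = (-4 - 1*(-5))*N = (-4 + 5)*N = 1*N = N)
X(-192) - G(-1*35) = -148 - (-1)*35 = -148 - 1*(-35) = -148 + 35 = -113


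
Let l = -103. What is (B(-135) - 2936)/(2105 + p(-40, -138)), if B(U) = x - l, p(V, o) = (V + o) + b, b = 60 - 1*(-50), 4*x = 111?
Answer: -1603/1164 ≈ -1.3771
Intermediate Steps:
x = 111/4 (x = (¼)*111 = 111/4 ≈ 27.750)
b = 110 (b = 60 + 50 = 110)
p(V, o) = 110 + V + o (p(V, o) = (V + o) + 110 = 110 + V + o)
B(U) = 523/4 (B(U) = 111/4 - 1*(-103) = 111/4 + 103 = 523/4)
(B(-135) - 2936)/(2105 + p(-40, -138)) = (523/4 - 2936)/(2105 + (110 - 40 - 138)) = -11221/(4*(2105 - 68)) = -11221/4/2037 = -11221/4*1/2037 = -1603/1164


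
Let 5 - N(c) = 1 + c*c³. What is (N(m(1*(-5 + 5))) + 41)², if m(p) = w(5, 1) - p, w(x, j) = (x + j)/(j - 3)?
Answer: 1296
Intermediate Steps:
w(x, j) = (j + x)/(-3 + j)
m(p) = -3 - p (m(p) = (1 + 5)/(-3 + 1) - p = 6/(-2) - p = -½*6 - p = -3 - p)
N(c) = 4 - c⁴ (N(c) = 5 - (1 + c*c³) = 5 - (1 + c⁴) = 5 + (-1 - c⁴) = 4 - c⁴)
(N(m(1*(-5 + 5))) + 41)² = ((4 - (-3 - (-5 + 5))⁴) + 41)² = ((4 - (-3 - 0)⁴) + 41)² = ((4 - (-3 - 1*0)⁴) + 41)² = ((4 - (-3 + 0)⁴) + 41)² = ((4 - 1*(-3)⁴) + 41)² = ((4 - 1*81) + 41)² = ((4 - 81) + 41)² = (-77 + 41)² = (-36)² = 1296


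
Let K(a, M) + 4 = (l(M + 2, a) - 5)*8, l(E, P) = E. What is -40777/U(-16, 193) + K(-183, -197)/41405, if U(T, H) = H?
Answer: -1688681257/7991165 ≈ -211.32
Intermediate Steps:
K(a, M) = -28 + 8*M (K(a, M) = -4 + ((M + 2) - 5)*8 = -4 + ((2 + M) - 5)*8 = -4 + (-3 + M)*8 = -4 + (-24 + 8*M) = -28 + 8*M)
-40777/U(-16, 193) + K(-183, -197)/41405 = -40777/193 + (-28 + 8*(-197))/41405 = -40777*1/193 + (-28 - 1576)*(1/41405) = -40777/193 - 1604*1/41405 = -40777/193 - 1604/41405 = -1688681257/7991165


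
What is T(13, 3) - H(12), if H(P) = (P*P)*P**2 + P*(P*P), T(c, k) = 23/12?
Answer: -269545/12 ≈ -22462.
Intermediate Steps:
T(c, k) = 23/12 (T(c, k) = 23*(1/12) = 23/12)
H(P) = P**3 + P**4 (H(P) = P**2*P**2 + P*P**2 = P**4 + P**3 = P**3 + P**4)
T(13, 3) - H(12) = 23/12 - 12**3*(1 + 12) = 23/12 - 1728*13 = 23/12 - 1*22464 = 23/12 - 22464 = -269545/12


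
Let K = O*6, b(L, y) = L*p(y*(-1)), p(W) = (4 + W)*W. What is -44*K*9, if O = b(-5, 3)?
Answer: -35640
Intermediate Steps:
p(W) = W*(4 + W)
b(L, y) = -L*y*(4 - y) (b(L, y) = L*((y*(-1))*(4 + y*(-1))) = L*((-y)*(4 - y)) = L*(-y*(4 - y)) = -L*y*(4 - y))
O = 15 (O = -5*3*(-4 + 3) = -5*3*(-1) = 15)
K = 90 (K = 15*6 = 90)
-44*K*9 = -3960*9 = -44*810 = -35640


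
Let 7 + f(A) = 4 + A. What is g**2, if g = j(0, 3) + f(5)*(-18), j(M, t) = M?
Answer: 1296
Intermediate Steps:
f(A) = -3 + A (f(A) = -7 + (4 + A) = -3 + A)
g = -36 (g = 0 + (-3 + 5)*(-18) = 0 + 2*(-18) = 0 - 36 = -36)
g**2 = (-36)**2 = 1296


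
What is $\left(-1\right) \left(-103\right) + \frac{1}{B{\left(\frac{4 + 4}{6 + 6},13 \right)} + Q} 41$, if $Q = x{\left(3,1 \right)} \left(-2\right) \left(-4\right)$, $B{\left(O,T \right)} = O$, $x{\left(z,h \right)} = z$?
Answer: $\frac{7745}{74} \approx 104.66$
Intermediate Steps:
$Q = 24$ ($Q = 3 \left(-2\right) \left(-4\right) = \left(-6\right) \left(-4\right) = 24$)
$\left(-1\right) \left(-103\right) + \frac{1}{B{\left(\frac{4 + 4}{6 + 6},13 \right)} + Q} 41 = \left(-1\right) \left(-103\right) + \frac{1}{\frac{4 + 4}{6 + 6} + 24} \cdot 41 = 103 + \frac{1}{\frac{8}{12} + 24} \cdot 41 = 103 + \frac{1}{8 \cdot \frac{1}{12} + 24} \cdot 41 = 103 + \frac{1}{\frac{2}{3} + 24} \cdot 41 = 103 + \frac{1}{\frac{74}{3}} \cdot 41 = 103 + \frac{3}{74} \cdot 41 = 103 + \frac{123}{74} = \frac{7745}{74}$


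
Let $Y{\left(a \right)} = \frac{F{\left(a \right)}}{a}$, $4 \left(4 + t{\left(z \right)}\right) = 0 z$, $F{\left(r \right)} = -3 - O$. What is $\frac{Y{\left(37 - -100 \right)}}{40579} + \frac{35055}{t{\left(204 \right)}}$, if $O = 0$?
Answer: $- \frac{194882067777}{22237292} \approx -8763.8$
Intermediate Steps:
$F{\left(r \right)} = -3$ ($F{\left(r \right)} = -3 - 0 = -3 + 0 = -3$)
$t{\left(z \right)} = -4$ ($t{\left(z \right)} = -4 + \frac{0 z}{4} = -4 + \frac{1}{4} \cdot 0 = -4 + 0 = -4$)
$Y{\left(a \right)} = - \frac{3}{a}$
$\frac{Y{\left(37 - -100 \right)}}{40579} + \frac{35055}{t{\left(204 \right)}} = \frac{\left(-3\right) \frac{1}{37 - -100}}{40579} + \frac{35055}{-4} = - \frac{3}{37 + 100} \cdot \frac{1}{40579} + 35055 \left(- \frac{1}{4}\right) = - \frac{3}{137} \cdot \frac{1}{40579} - \frac{35055}{4} = \left(-3\right) \frac{1}{137} \cdot \frac{1}{40579} - \frac{35055}{4} = \left(- \frac{3}{137}\right) \frac{1}{40579} - \frac{35055}{4} = - \frac{3}{5559323} - \frac{35055}{4} = - \frac{194882067777}{22237292}$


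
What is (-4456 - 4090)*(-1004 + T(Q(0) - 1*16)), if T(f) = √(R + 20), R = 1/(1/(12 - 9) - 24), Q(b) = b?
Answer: 8580184 - 8546*√100607/71 ≈ 8.5420e+6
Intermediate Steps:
R = -3/71 (R = 1/(1/3 - 24) = 1/(⅓ - 24) = 1/(-71/3) = -3/71 ≈ -0.042253)
T(f) = √100607/71 (T(f) = √(-3/71 + 20) = √(1417/71) = √100607/71)
(-4456 - 4090)*(-1004 + T(Q(0) - 1*16)) = (-4456 - 4090)*(-1004 + √100607/71) = -8546*(-1004 + √100607/71) = 8580184 - 8546*√100607/71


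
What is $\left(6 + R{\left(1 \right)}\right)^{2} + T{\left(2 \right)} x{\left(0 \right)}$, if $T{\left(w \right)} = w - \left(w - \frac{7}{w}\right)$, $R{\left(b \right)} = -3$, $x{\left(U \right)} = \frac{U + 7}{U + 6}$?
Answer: $\frac{157}{12} \approx 13.083$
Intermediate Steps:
$x{\left(U \right)} = \frac{7 + U}{6 + U}$
$T{\left(w \right)} = \frac{7}{w}$ ($T{\left(w \right)} = w - \left(w - \frac{7}{w}\right) = \frac{7}{w}$)
$\left(6 + R{\left(1 \right)}\right)^{2} + T{\left(2 \right)} x{\left(0 \right)} = \left(6 - 3\right)^{2} + \frac{7}{2} \frac{7 + 0}{6 + 0} = 3^{2} + 7 \cdot \frac{1}{2} \cdot \frac{1}{6} \cdot 7 = 9 + \frac{7 \cdot \frac{1}{6} \cdot 7}{2} = 9 + \frac{7}{2} \cdot \frac{7}{6} = 9 + \frac{49}{12} = \frac{157}{12}$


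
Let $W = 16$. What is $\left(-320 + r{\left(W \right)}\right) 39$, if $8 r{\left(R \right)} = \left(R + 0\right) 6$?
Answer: $-12012$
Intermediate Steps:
$r{\left(R \right)} = \frac{3 R}{4}$ ($r{\left(R \right)} = \frac{\left(R + 0\right) 6}{8} = \frac{R 6}{8} = \frac{6 R}{8} = \frac{3 R}{4}$)
$\left(-320 + r{\left(W \right)}\right) 39 = \left(-320 + \frac{3}{4} \cdot 16\right) 39 = \left(-320 + 12\right) 39 = \left(-308\right) 39 = -12012$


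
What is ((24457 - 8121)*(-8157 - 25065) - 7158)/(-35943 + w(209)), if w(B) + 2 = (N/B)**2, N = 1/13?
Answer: 2003210130367875/132674594552 ≈ 15099.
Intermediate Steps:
N = 1/13 ≈ 0.076923
w(B) = -2 + 1/(169*B**2) (w(B) = -2 + (1/(13*B))**2 = -2 + 1/(169*B**2))
((24457 - 8121)*(-8157 - 25065) - 7158)/(-35943 + w(209)) = ((24457 - 8121)*(-8157 - 25065) - 7158)/(-35943 + (-2 + (1/169)/209**2)) = (16336*(-33222) - 7158)/(-35943 + (-2 + (1/169)*(1/43681))) = (-542714592 - 7158)/(-35943 + (-2 + 1/7382089)) = -542721750/(-35943 - 14764177/7382089) = -542721750/(-265349189104/7382089) = -542721750*(-7382089/265349189104) = 2003210130367875/132674594552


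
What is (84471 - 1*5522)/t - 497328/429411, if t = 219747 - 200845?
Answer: 628232697/208121198 ≈ 3.0186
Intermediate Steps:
t = 18902
(84471 - 1*5522)/t - 497328/429411 = (84471 - 1*5522)/18902 - 497328/429411 = (84471 - 5522)*(1/18902) - 497328*1/429411 = 78949*(1/18902) - 165776/143137 = 6073/1454 - 165776/143137 = 628232697/208121198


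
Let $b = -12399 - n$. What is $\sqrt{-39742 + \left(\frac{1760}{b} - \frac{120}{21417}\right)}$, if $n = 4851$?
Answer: $\frac{i \sqrt{1992408927115494}}{223905} \approx 199.35 i$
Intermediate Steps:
$b = -17250$ ($b = -12399 - 4851 = -17250$)
$\sqrt{-39742 + \left(\frac{1760}{b} - \frac{120}{21417}\right)} = \sqrt{-39742 + \left(\frac{1760}{-17250} - \frac{120}{21417}\right)} = \sqrt{-39742 + \left(1760 \left(- \frac{1}{17250}\right) - \frac{40}{7139}\right)} = \sqrt{-39742 - \frac{1325464}{12314775}} = \sqrt{- \frac{489415113514}{12314775}} = \frac{i \sqrt{1992408927115494}}{223905}$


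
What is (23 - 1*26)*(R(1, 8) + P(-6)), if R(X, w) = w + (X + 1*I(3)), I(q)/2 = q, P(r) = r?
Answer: -27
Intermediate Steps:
I(q) = 2*q
R(X, w) = 6 + X + w (R(X, w) = w + (X + 1*(2*3)) = w + (X + 1*6) = w + (X + 6) = w + (6 + X) = 6 + X + w)
(23 - 1*26)*(R(1, 8) + P(-6)) = (23 - 1*26)*((6 + 1 + 8) - 6) = (23 - 26)*(15 - 6) = -3*9 = -27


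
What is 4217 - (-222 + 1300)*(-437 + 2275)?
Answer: -1977147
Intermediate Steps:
4217 - (-222 + 1300)*(-437 + 2275) = 4217 - 1078*1838 = 4217 - 1*1981364 = 4217 - 1981364 = -1977147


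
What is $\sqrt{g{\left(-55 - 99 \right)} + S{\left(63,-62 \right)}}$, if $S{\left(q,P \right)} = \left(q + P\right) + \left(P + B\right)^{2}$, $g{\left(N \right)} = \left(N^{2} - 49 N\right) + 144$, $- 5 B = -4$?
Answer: $\frac{\sqrt{878811}}{5} \approx 187.49$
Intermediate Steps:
$B = \frac{4}{5}$ ($B = \left(- \frac{1}{5}\right) \left(-4\right) = \frac{4}{5} \approx 0.8$)
$g{\left(N \right)} = 144 + N^{2} - 49 N$
$S{\left(q,P \right)} = P + q + \left(\frac{4}{5} + P\right)^{2}$ ($S{\left(q,P \right)} = \left(q + P\right) + \left(P + \frac{4}{5}\right)^{2} = \left(P + q\right) + \left(\frac{4}{5} + P\right)^{2} = P + q + \left(\frac{4}{5} + P\right)^{2}$)
$\sqrt{g{\left(-55 - 99 \right)} + S{\left(63,-62 \right)}} = \sqrt{\left(144 + \left(-55 - 99\right)^{2} - 49 \left(-55 - 99\right)\right) + \left(-62 + 63 + \frac{\left(4 + 5 \left(-62\right)\right)^{2}}{25}\right)} = \sqrt{\left(144 + \left(-154\right)^{2} - -7546\right) + \left(-62 + 63 + \frac{\left(4 - 310\right)^{2}}{25}\right)} = \sqrt{\left(144 + 23716 + 7546\right) + \left(-62 + 63 + \frac{\left(-306\right)^{2}}{25}\right)} = \sqrt{31406 + \left(-62 + 63 + \frac{1}{25} \cdot 93636\right)} = \sqrt{31406 + \left(-62 + 63 + \frac{93636}{25}\right)} = \sqrt{31406 + \frac{93661}{25}} = \sqrt{\frac{878811}{25}} = \frac{\sqrt{878811}}{5}$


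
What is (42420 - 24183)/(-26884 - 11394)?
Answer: -18237/38278 ≈ -0.47644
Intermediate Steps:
(42420 - 24183)/(-26884 - 11394) = 18237/(-38278) = 18237*(-1/38278) = -18237/38278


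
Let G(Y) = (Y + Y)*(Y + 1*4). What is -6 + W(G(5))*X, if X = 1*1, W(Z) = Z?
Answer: 84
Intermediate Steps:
G(Y) = 2*Y*(4 + Y) (G(Y) = (2*Y)*(Y + 4) = (2*Y)*(4 + Y) = 2*Y*(4 + Y))
X = 1
-6 + W(G(5))*X = -6 + (2*5*(4 + 5))*1 = -6 + (2*5*9)*1 = -6 + 90*1 = -6 + 90 = 84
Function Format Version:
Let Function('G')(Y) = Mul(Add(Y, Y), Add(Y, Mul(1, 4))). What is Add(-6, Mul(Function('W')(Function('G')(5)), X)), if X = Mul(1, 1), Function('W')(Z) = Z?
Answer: 84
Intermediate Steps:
Function('G')(Y) = Mul(2, Y, Add(4, Y)) (Function('G')(Y) = Mul(Mul(2, Y), Add(Y, 4)) = Mul(Mul(2, Y), Add(4, Y)) = Mul(2, Y, Add(4, Y)))
X = 1
Add(-6, Mul(Function('W')(Function('G')(5)), X)) = Add(-6, Mul(Mul(2, 5, Add(4, 5)), 1)) = Add(-6, Mul(Mul(2, 5, 9), 1)) = Add(-6, Mul(90, 1)) = Add(-6, 90) = 84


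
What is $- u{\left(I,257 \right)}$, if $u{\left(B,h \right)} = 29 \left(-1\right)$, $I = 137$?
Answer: $29$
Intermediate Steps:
$u{\left(B,h \right)} = -29$
$- u{\left(I,257 \right)} = \left(-1\right) \left(-29\right) = 29$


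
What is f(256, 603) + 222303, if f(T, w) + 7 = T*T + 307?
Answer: 288139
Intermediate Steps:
f(T, w) = 300 + T**2 (f(T, w) = -7 + (T*T + 307) = -7 + (T**2 + 307) = -7 + (307 + T**2) = 300 + T**2)
f(256, 603) + 222303 = (300 + 256**2) + 222303 = (300 + 65536) + 222303 = 65836 + 222303 = 288139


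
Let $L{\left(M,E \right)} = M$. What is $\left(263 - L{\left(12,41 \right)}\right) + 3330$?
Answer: $3581$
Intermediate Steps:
$\left(263 - L{\left(12,41 \right)}\right) + 3330 = \left(263 - 12\right) + 3330 = 251 + 3330 = 3581$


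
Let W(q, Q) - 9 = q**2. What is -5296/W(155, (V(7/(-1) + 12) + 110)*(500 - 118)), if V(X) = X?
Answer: -2648/12017 ≈ -0.22035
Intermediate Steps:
W(q, Q) = 9 + q**2
-5296/W(155, (V(7/(-1) + 12) + 110)*(500 - 118)) = -5296/(9 + 155**2) = -5296/(9 + 24025) = -5296/24034 = -5296*1/24034 = -2648/12017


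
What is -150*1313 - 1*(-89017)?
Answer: -107933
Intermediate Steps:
-150*1313 - 1*(-89017) = -196950 + 89017 = -107933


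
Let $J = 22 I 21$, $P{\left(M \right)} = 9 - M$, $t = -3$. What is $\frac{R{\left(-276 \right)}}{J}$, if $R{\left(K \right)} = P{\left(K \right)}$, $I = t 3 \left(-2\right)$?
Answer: $\frac{95}{2772} \approx 0.034271$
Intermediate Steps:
$I = 18$ ($I = \left(-3\right) 3 \left(-2\right) = \left(-9\right) \left(-2\right) = 18$)
$R{\left(K \right)} = 9 - K$
$J = 8316$ ($J = 22 \cdot 18 \cdot 21 = 396 \cdot 21 = 8316$)
$\frac{R{\left(-276 \right)}}{J} = \frac{9 - -276}{8316} = \left(9 + 276\right) \frac{1}{8316} = 285 \cdot \frac{1}{8316} = \frac{95}{2772}$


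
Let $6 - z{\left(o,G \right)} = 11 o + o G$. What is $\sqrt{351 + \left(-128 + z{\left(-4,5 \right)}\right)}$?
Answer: $\sqrt{293} \approx 17.117$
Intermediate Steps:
$z{\left(o,G \right)} = 6 - 11 o - G o$ ($z{\left(o,G \right)} = 6 - \left(11 o + o G\right) = 6 - \left(11 o + G o\right) = 6 - 11 o - G o$)
$\sqrt{351 + \left(-128 + z{\left(-4,5 \right)}\right)} = \sqrt{351 - 58} = \sqrt{293}$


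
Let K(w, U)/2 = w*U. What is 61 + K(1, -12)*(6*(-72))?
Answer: 10429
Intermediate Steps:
K(w, U) = 2*U*w (K(w, U) = 2*(w*U) = 2*(U*w) = 2*U*w)
61 + K(1, -12)*(6*(-72)) = 61 + (2*(-12)*1)*(6*(-72)) = 61 - 24*(-432) = 61 + 10368 = 10429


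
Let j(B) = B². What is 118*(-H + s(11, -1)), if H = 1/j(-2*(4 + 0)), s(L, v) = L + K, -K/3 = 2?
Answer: 18821/32 ≈ 588.16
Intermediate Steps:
K = -6 (K = -3*2 = -6)
s(L, v) = -6 + L (s(L, v) = L - 6 = -6 + L)
H = 1/64 (H = 1/((-2*(4 + 0))²) = 1/((-2*4)²) = 1/((-8)²) = 1/64 ≈ 0.015625)
118*(-H + s(11, -1)) = 118*(-1*1/64 + (-6 + 11)) = 118*(-1/64 + 5) = 118*(319/64) = 18821/32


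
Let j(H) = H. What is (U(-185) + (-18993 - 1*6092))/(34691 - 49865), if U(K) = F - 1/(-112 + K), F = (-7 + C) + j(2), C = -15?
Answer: 3728092/2253339 ≈ 1.6545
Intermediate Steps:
F = -20 (F = (-7 - 15) + 2 = -22 + 2 = -20)
U(K) = -20 - 1/(-112 + K)
(U(-185) + (-18993 - 1*6092))/(34691 - 49865) = ((2239 - 20*(-185))/(-112 - 185) + (-18993 - 1*6092))/(34691 - 49865) = ((2239 + 3700)/(-297) + (-18993 - 6092))/(-15174) = (-1/297*5939 - 25085)*(-1/15174) = (-5939/297 - 25085)*(-1/15174) = -7456184/297*(-1/15174) = 3728092/2253339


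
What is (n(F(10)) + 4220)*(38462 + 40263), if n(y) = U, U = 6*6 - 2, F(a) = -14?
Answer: 334896150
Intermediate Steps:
U = 34 (U = 36 - 2 = 34)
n(y) = 34
(n(F(10)) + 4220)*(38462 + 40263) = (34 + 4220)*(38462 + 40263) = 4254*78725 = 334896150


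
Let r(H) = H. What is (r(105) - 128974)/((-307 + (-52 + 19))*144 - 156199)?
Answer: 128869/205159 ≈ 0.62814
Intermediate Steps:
(r(105) - 128974)/((-307 + (-52 + 19))*144 - 156199) = (105 - 128974)/((-307 + (-52 + 19))*144 - 156199) = -128869/((-307 - 33)*144 - 156199) = -128869/(-340*144 - 156199) = -128869/(-48960 - 156199) = -128869/(-205159) = -128869*(-1/205159) = 128869/205159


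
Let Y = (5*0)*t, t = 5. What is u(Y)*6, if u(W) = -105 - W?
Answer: -630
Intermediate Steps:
Y = 0 (Y = (5*0)*5 = 0*5 = 0)
u(Y)*6 = (-105 - 1*0)*6 = (-105 + 0)*6 = -105*6 = -630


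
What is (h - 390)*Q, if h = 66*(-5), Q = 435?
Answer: -313200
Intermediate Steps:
h = -330
(h - 390)*Q = (-330 - 390)*435 = -720*435 = -313200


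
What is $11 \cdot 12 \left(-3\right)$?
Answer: $-396$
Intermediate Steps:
$11 \cdot 12 \left(-3\right) = 132 \left(-3\right) = -396$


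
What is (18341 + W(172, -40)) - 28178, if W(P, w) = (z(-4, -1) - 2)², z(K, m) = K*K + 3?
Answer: -9548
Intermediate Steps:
z(K, m) = 3 + K² (z(K, m) = K² + 3 = 3 + K²)
W(P, w) = 289 (W(P, w) = ((3 + (-4)²) - 2)² = ((3 + 16) - 2)² = (19 - 2)² = 17² = 289)
(18341 + W(172, -40)) - 28178 = (18341 + 289) - 28178 = 18630 - 28178 = -9548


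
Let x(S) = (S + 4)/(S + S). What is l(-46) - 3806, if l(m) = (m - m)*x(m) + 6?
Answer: -3800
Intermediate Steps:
x(S) = (4 + S)/(2*S) (x(S) = (4 + S)/((2*S)) = (4 + S)*(1/(2*S)) = (4 + S)/(2*S))
l(m) = 6 (l(m) = (m - m)*((4 + m)/(2*m)) + 6 = 0*((4 + m)/(2*m)) + 6 = 0 + 6 = 6)
l(-46) - 3806 = 6 - 3806 = -3800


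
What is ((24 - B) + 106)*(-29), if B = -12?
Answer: -4118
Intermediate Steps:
((24 - B) + 106)*(-29) = ((24 - 1*(-12)) + 106)*(-29) = ((24 + 12) + 106)*(-29) = (36 + 106)*(-29) = 142*(-29) = -4118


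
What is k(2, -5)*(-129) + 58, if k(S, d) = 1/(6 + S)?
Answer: 335/8 ≈ 41.875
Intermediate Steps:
k(2, -5)*(-129) + 58 = -129/(6 + 2) + 58 = -129/8 + 58 = 335/8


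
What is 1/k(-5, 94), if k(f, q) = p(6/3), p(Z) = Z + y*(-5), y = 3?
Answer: -1/13 ≈ -0.076923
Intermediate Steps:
p(Z) = -15 + Z (p(Z) = Z + 3*(-5) = Z - 15 = -15 + Z)
k(f, q) = -13 (k(f, q) = -15 + 6/3 = -15 + 6*(⅓) = -15 + 2 = -13)
1/k(-5, 94) = 1/(-13) = -1/13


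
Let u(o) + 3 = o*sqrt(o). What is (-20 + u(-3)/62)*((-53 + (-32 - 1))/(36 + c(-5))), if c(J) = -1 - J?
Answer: 53449/1240 + 129*I*sqrt(3)/1240 ≈ 43.104 + 0.18019*I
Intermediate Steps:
u(o) = -3 + o**(3/2) (u(o) = -3 + o*sqrt(o) = -3 + o**(3/2))
(-20 + u(-3)/62)*((-53 + (-32 - 1))/(36 + c(-5))) = (-20 + (-3 + (-3)**(3/2))/62)*((-53 + (-32 - 1))/(36 + (-1 - 1*(-5)))) = (-20 + (-3 - 3*I*sqrt(3))*(1/62))*((-53 - 33)/(36 + (-1 + 5))) = (-20 + (-3/62 - 3*I*sqrt(3)/62))*(-86/(36 + 4)) = (-1243/62 - 3*I*sqrt(3)/62)*(-86/40) = (-1243/62 - 3*I*sqrt(3)/62)*(-86*1/40) = (-1243/62 - 3*I*sqrt(3)/62)*(-43/20) = 53449/1240 + 129*I*sqrt(3)/1240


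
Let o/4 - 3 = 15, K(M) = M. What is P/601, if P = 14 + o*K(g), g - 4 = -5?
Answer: -58/601 ≈ -0.096506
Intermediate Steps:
g = -1 (g = 4 - 5 = -1)
o = 72 (o = 12 + 4*15 = 12 + 60 = 72)
P = -58 (P = 14 + 72*(-1) = 14 - 72 = -58)
P/601 = -58/601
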